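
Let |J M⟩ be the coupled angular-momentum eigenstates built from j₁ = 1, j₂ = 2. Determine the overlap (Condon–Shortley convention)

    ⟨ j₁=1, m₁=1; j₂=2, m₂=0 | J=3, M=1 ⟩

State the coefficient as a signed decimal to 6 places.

+√(2/5) ≈ +0.632456

j₁+j₂−J=0  J+j₁−j₂=2  J−j₁+j₂=4  j₁+j₂+J+1=7
(j₁±m₁, j₂±m₂, J±M) = (2,0,2,2,4,2)
P² = 128/5
sum k=0..0:
  [0] +1/8 = 1/8
S = 1/8
C² = P²·S² = 2/5 ; C = +0.632456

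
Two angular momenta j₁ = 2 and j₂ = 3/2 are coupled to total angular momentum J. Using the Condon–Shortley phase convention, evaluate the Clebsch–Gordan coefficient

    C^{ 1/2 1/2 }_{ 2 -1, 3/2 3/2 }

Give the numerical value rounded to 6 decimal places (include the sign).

triangle: 3!*1!*0!/5! = 6/120
(j±m)!: 1!*3!*3!*0!*1!*0! = 36
prefactor² = (2J+1)*Δ*N² = 18/5
  k=3: −1/(3!*0!*0!*0!*1!*0!) = -1/6
Σ = -1/6  ⇒  CG² = 18/5*(-1/6)² = 1/10
CG = −√(1/10) = -0.316228

−√(1/10) = -0.316228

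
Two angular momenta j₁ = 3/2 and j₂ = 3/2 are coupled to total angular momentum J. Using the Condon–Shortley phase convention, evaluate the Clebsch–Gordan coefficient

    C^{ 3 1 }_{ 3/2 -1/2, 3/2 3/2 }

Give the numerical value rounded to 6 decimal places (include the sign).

+√(1/5) ≈ +0.447214

√[7·0!3!3!/7! · 1!2!3!0!4!2!] = √(144/5)
  +(−1)^0/∏(0,0,2,3,1,0)! = 1/12  (running 1/12)
⟨..|..⟩ = √(144/5)·(1/12) = +0.447214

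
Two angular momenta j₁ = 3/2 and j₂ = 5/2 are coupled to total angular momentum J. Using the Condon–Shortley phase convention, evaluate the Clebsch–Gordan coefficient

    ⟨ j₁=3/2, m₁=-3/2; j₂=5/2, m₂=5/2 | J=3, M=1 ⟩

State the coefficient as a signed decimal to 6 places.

-0.353553

j₁+j₂−J=1  J+j₁−j₂=2  J−j₁+j₂=4  j₁+j₂+J+1=8
(j₁±m₁, j₂±m₂, J±M) = (0,3,5,0,4,2)
P² = 288
sum k=1..1:
  [1] −1/48 = -1/48
S = -1/48
C² = P²·S² = 1/8 ; C = -0.353553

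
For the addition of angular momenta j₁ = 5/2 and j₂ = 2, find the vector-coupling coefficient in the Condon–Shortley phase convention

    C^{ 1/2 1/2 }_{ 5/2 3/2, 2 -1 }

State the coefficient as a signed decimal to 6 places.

√[2·4!1!0!/6! · 4!1!1!3!1!0!] = √(48/5)
  +(−1)^1/∏(1,3,0,0,1,0)! = -1/6  (running -1/6)
⟨..|..⟩ = √(48/5)·(-1/6) = -0.516398

-0.516398  (= −√(4/15))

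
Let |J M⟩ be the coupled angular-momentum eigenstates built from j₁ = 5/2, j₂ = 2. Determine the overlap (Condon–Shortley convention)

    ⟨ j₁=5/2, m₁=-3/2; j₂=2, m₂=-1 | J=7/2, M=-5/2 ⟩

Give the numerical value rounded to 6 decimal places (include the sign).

-0.125988

√[8·1!4!3!/9! · 1!4!1!3!1!6!] = √(2304/7)
  +(−1)^0/∏(0,1,4,1,0,2)! = 1/48  (running 1/48)
  +(−1)^1/∏(1,0,3,0,1,3)! = -1/36  (running -1/144)
⟨..|..⟩ = √(2304/7)·(-1/144) = -0.125988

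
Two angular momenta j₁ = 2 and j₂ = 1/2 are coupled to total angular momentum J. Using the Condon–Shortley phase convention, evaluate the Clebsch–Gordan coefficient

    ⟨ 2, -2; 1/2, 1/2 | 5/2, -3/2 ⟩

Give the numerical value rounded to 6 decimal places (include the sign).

+√(1/5) ≈ +0.447214

triangle: 0!*4!*1!/6! = 24/720
(j±m)!: 0!*4!*1!*0!*1!*4! = 576
prefactor² = (2J+1)*Δ*N² = 576/5
  k=0: +1/(0!*0!*4!*1!*0!*0!) = 1/24
Σ = 1/24  ⇒  CG² = 576/5*1/24² = 1/5
CG = +√(1/5) = +0.447214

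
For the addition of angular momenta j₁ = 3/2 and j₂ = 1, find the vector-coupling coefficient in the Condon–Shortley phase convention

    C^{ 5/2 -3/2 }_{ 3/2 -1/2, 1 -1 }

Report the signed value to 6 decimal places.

+0.774597  (= +√(3/5))

triangle: 0!·3!·2!/6! = 12/720
(j±m)!: 1!·2!·0!·2!·1!·4! = 96
prefactor² = (2J+1)·Δ·N² = 48/5
  k=0: +1/(0!·0!·2!·0!·1!·2!) = 1/4
Σ = 1/4  ⇒  CG² = 48/5·1/4² = 3/5
CG = +√(3/5) = +0.774597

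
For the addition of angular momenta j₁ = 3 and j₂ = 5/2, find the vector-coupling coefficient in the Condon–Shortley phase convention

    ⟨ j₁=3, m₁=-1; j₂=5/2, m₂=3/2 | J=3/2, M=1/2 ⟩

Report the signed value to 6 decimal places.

-0.483046

triangle: 4!·2!·1!/8! = 48/40320
(j±m)!: 2!·4!·4!·1!·2!·1! = 2304
prefactor² = (2J+1)·Δ·N² = 384/35
  k=3: −1/(3!·1!·1!·1!·1!·0!) = -1/6
  k=4: +1/(4!·0!·0!·0!·2!·1!) = 1/48
Σ = -7/48  ⇒  CG² = 384/35·(-7/48)² = 7/30
CG = −√(7/30) = -0.483046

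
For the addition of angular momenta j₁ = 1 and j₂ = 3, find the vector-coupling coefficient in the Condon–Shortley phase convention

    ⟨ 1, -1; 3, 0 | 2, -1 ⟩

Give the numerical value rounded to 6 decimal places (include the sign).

√[5·2!0!4!/7! · 0!2!3!3!1!3!] = √(144/7)
  +(−1)^2/∏(2,0,0,1,0,3)! = 1/12  (running 1/12)
⟨..|..⟩ = √(144/7)·(1/12) = +0.377964

+√(1/7) ≈ +0.377964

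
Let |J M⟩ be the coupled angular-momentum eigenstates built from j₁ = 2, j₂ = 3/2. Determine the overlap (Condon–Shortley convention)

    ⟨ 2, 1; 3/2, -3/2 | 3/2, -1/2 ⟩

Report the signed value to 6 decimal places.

j₁+j₂−J=2  J+j₁−j₂=2  J−j₁+j₂=1  j₁+j₂+J+1=6
(j₁±m₁, j₂±m₂, J±M) = (3,1,0,3,1,2)
P² = 8/5
sum k=0..0:
  [0] +1/2 = 1/2
S = 1/2
C² = P²·S² = 2/5 ; C = +0.632456

+√(2/5) ≈ +0.632456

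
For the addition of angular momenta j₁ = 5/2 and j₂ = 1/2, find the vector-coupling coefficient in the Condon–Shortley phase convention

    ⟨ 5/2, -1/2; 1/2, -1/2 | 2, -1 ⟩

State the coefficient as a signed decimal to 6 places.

j₁+j₂−J=1  J+j₁−j₂=4  J−j₁+j₂=0  j₁+j₂+J+1=6
(j₁±m₁, j₂±m₂, J±M) = (2,3,0,1,1,3)
P² = 12
sum k=0..0:
  [0] +1/6 = 1/6
S = 1/6
C² = P²·S² = 1/3 ; C = +0.577350

+0.577350  (= +√(1/3))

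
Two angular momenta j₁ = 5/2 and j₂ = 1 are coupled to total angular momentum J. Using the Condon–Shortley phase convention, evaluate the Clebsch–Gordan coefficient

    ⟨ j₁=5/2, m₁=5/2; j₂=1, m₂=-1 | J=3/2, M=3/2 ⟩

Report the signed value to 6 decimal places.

+√(2/3) ≈ +0.816497

j₁+j₂−J=2  J+j₁−j₂=3  J−j₁+j₂=0  j₁+j₂+J+1=6
(j₁±m₁, j₂±m₂, J±M) = (5,0,0,2,3,0)
P² = 96
sum k=0..0:
  [0] +1/12 = 1/12
S = 1/12
C² = P²·S² = 2/3 ; C = +0.816497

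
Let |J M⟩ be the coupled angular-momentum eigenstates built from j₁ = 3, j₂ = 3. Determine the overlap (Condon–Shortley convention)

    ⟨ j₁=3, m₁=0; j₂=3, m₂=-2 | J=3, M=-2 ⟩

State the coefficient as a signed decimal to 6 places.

−√(1/6) = -0.408248

j₁+j₂−J=3  J+j₁−j₂=3  J−j₁+j₂=3  j₁+j₂+J+1=10
(j₁±m₁, j₂±m₂, J±M) = (3,3,1,5,1,5)
P² = 216
sum k=0..1:
  [0] +1/72 = 1/72
  [1] −1/24 = -1/24
S = -1/36
C² = P²·S² = 1/6 ; C = -0.408248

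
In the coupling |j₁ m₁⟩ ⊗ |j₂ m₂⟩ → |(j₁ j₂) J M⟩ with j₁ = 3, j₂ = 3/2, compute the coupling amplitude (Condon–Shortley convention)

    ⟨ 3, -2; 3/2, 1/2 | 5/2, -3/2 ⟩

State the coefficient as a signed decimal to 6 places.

+√(1/14) ≈ +0.267261

triangle: 2!·4!·1!/8! = 48/40320
(j±m)!: 1!·5!·2!·1!·1!·4! = 5760
prefactor² = (2J+1)·Δ·N² = 288/7
  k=1: −1/(1!·1!·4!·1!·0!·0!) = -1/24
  k=2: +1/(2!·0!·3!·0!·1!·1!) = 1/12
Σ = 1/24  ⇒  CG² = 288/7·1/24² = 1/14
CG = +√(1/14) = +0.267261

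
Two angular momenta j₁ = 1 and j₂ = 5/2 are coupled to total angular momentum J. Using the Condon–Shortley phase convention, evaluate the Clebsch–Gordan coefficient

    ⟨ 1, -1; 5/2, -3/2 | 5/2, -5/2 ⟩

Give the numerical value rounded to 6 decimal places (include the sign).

-0.534522  (= −√(2/7))

j₁+j₂−J=1  J+j₁−j₂=1  J−j₁+j₂=4  j₁+j₂+J+1=7
(j₁±m₁, j₂±m₂, J±M) = (0,2,1,4,0,5)
P² = 1152/7
sum k=1..1:
  [1] −1/24 = -1/24
S = -1/24
C² = P²·S² = 2/7 ; C = -0.534522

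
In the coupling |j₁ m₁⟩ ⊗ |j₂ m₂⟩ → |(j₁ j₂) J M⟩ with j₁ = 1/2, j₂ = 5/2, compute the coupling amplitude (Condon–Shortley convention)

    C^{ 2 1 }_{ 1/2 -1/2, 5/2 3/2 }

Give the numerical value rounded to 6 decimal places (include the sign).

triangle: 1!*0!*4!/6! = 24/720
(j±m)!: 0!*1!*4!*1!*3!*1! = 144
prefactor² = (2J+1)*Δ*N² = 24
  k=1: −1/(1!*0!*0!*3!*0!*1!) = -1/6
Σ = -1/6  ⇒  CG² = 24*(-1/6)² = 2/3
CG = −√(2/3) = -0.816497

-0.816497  (= −√(2/3))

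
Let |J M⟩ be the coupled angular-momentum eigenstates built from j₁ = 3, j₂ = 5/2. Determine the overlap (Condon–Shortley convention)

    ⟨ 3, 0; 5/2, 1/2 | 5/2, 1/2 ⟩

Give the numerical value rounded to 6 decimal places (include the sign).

triangle: 3!·3!·2!/9! = 72/362880
(j±m)!: 3!·3!·3!·2!·3!·2! = 5184
prefactor² = (2J+1)·Δ·N² = 216/35
  k=1: −1/(1!·2!·2!·2!·1!·0!) = -1/8
  k=2: +1/(2!·1!·1!·1!·2!·1!) = 1/4
  k=3: −1/(3!·0!·0!·0!·3!·2!) = -1/72
Σ = 1/9  ⇒  CG² = 216/35·1/9² = 8/105
CG = +√(8/105) = +0.276026

+√(8/105) = +0.276026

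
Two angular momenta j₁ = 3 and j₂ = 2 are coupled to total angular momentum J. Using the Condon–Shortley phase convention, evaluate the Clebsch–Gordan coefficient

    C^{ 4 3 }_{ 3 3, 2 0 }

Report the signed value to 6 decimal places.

+√(9/20) ≈ +0.670820

triangle: 1!·5!·3!/10! = 720/3628800
(j±m)!: 6!·0!·2!·2!·7!·1! = 14515200
prefactor² = (2J+1)·Δ·N² = 25920
  k=0: +1/(0!·1!·0!·2!·5!·1!) = 1/240
Σ = 1/240  ⇒  CG² = 25920·1/240² = 9/20
CG = +√(9/20) = +0.670820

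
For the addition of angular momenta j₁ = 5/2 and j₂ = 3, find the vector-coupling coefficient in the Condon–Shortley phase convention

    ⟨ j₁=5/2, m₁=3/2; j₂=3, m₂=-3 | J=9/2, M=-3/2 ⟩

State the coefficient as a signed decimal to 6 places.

√[10·1!4!5!/11! · 4!1!0!6!3!6!] = √(4147200/77)
  +(−1)^0/∏(0,1,1,0,3,5)! = 1/720  (running 1/720)
⟨..|..⟩ = √(4147200/77)·(1/720) = +0.322329

+0.322329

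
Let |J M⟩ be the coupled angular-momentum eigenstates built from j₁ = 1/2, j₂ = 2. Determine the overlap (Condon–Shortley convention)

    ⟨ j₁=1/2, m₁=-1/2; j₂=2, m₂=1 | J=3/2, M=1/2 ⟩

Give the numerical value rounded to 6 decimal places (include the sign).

−√(3/5) ≈ -0.774597

√[4·1!0!3!/5! · 0!1!3!1!2!1!] = √(12/5)
  +(−1)^1/∏(1,0,0,2,0,1)! = -1/2  (running -1/2)
⟨..|..⟩ = √(12/5)·(-1/2) = -0.774597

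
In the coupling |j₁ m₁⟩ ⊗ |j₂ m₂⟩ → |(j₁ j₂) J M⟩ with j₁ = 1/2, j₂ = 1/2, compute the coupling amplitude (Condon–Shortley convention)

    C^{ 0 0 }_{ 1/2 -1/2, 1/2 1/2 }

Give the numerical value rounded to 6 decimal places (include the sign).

triangle: 1!*0!*0!/2! = 1/2
(j±m)!: 0!*1!*1!*0!*0!*0! = 1
prefactor² = (2J+1)*Δ*N² = 1/2
  k=1: −1/(1!*0!*0!*0!*0!*0!) = -1
Σ = -1  ⇒  CG² = 1/2*(-1)² = 1/2
CG = −√(1/2) = -0.707107

−√(1/2) ≈ -0.707107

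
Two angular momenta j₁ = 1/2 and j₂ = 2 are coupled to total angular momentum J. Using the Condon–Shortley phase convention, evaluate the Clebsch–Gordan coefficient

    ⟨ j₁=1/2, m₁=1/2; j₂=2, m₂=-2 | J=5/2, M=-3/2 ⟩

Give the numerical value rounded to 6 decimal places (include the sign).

+√(1/5) = +0.447214

j₁+j₂−J=0  J+j₁−j₂=1  J−j₁+j₂=4  j₁+j₂+J+1=6
(j₁±m₁, j₂±m₂, J±M) = (1,0,0,4,1,4)
P² = 576/5
sum k=0..0:
  [0] +1/24 = 1/24
S = 1/24
C² = P²·S² = 1/5 ; C = +0.447214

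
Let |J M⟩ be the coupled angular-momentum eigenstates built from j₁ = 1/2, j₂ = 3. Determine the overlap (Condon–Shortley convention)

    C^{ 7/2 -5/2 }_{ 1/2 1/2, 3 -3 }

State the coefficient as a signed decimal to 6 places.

√[8·0!1!6!/8! · 1!0!0!6!1!6!] = √(518400/7)
  +(−1)^0/∏(0,0,0,0,1,6)! = 1/720  (running 1/720)
⟨..|..⟩ = √(518400/7)·(1/720) = +0.377964

+√(1/7) ≈ +0.377964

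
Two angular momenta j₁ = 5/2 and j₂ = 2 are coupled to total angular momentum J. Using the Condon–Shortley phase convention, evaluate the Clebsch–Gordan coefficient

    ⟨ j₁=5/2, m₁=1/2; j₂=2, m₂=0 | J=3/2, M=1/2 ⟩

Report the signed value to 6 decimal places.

√[4·3!2!1!/7! · 3!2!2!2!2!1!] = √(32/35)
  +(−1)^1/∏(1,2,1,1,1,0)! = -1/2  (running -1/2)
  +(−1)^2/∏(2,1,0,0,2,1)! = 1/4  (running -1/4)
⟨..|..⟩ = √(32/35)·(-1/4) = -0.239046

-0.239046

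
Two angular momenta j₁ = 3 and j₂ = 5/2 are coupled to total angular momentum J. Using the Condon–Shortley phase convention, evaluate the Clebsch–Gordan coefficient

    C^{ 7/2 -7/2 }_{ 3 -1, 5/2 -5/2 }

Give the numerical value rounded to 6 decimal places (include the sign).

√[8·2!4!3!/10! · 2!4!0!5!0!7!] = √(18432)
  +(−1)^0/∏(0,2,4,0,0,3)! = 1/288  (running 1/288)
⟨..|..⟩ = √(18432)·(1/288) = +0.471405

+√(2/9) ≈ +0.471405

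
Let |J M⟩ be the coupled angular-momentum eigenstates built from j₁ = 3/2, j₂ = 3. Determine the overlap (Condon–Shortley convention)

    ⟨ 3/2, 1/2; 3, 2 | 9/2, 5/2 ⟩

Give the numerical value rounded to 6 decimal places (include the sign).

+√(1/2) = +0.707107

√[10·0!3!6!/10! · 2!1!5!1!7!2!] = √(28800)
  +(−1)^0/∏(0,0,1,5,2,1)! = 1/240  (running 1/240)
⟨..|..⟩ = √(28800)·(1/240) = +0.707107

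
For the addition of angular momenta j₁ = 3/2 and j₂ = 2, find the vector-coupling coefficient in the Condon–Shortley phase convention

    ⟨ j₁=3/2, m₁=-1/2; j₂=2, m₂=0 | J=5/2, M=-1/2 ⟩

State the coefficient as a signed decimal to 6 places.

-0.292770

j₁+j₂−J=1  J+j₁−j₂=2  J−j₁+j₂=3  j₁+j₂+J+1=7
(j₁±m₁, j₂±m₂, J±M) = (1,2,2,2,2,3)
P² = 48/35
sum k=0..1:
  [0] +1/4 = 1/4
  [1] −1/2 = -1/2
S = -1/4
C² = P²·S² = 3/35 ; C = -0.292770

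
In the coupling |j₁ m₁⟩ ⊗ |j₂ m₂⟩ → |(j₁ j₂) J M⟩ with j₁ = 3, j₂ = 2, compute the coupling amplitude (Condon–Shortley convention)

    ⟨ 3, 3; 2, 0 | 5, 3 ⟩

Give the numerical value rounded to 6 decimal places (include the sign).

√[11·0!6!4!/11! · 6!0!2!2!8!2!] = √(1105920)
  +(−1)^0/∏(0,0,0,2,6,2)! = 1/2880  (running 1/2880)
⟨..|..⟩ = √(1105920)·(1/2880) = +0.365148

+0.365148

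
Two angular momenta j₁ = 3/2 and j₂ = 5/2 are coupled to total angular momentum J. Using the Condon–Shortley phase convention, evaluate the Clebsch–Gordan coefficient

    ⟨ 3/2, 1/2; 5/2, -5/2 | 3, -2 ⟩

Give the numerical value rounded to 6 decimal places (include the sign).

√[7·1!2!4!/8! · 2!1!0!5!1!5!] = √(240)
  +(−1)^0/∏(0,1,1,0,1,4)! = 1/24  (running 1/24)
⟨..|..⟩ = √(240)·(1/24) = +0.645497

+√(5/12) ≈ +0.645497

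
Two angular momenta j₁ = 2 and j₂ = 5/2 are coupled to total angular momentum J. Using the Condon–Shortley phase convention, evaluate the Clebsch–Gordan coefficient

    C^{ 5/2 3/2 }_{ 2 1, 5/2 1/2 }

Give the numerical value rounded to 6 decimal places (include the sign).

√[6·2!2!3!/8! · 3!1!3!2!4!1!] = √(216/35)
  +(−1)^0/∏(0,2,1,3,1,0)! = 1/12  (running 1/12)
  +(−1)^1/∏(1,1,0,2,2,1)! = -1/4  (running -1/6)
⟨..|..⟩ = √(216/35)·(-1/6) = -0.414039

-0.414039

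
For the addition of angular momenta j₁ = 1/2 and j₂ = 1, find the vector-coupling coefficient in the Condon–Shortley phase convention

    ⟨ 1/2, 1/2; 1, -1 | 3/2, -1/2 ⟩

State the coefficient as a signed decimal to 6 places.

+0.577350  (= +√(1/3))

√[4·0!1!2!/4! · 1!0!0!2!1!2!] = √(4/3)
  +(−1)^0/∏(0,0,0,0,1,2)! = 1/2  (running 1/2)
⟨..|..⟩ = √(4/3)·(1/2) = +0.577350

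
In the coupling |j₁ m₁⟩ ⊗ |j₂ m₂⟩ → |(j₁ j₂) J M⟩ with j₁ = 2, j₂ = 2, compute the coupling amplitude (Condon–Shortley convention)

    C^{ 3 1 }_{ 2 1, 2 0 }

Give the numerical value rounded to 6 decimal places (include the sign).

+0.447214

j₁+j₂−J=1  J+j₁−j₂=3  J−j₁+j₂=3  j₁+j₂+J+1=8
(j₁±m₁, j₂±m₂, J±M) = (3,1,2,2,4,2)
P² = 36/5
sum k=0..1:
  [0] +1/4 = 1/4
  [1] −1/12 = -1/12
S = 1/6
C² = P²·S² = 1/5 ; C = +0.447214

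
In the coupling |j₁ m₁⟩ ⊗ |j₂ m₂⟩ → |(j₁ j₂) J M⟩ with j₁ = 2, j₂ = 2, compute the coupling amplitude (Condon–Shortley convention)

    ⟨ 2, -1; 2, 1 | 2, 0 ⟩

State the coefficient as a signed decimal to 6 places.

√[5·2!2!2!/7! · 1!3!3!1!2!2!] = √(8/7)
  +(−1)^1/∏(1,1,2,2,0,0)! = -1/4  (running -1/4)
  +(−1)^2/∏(2,0,1,1,1,1)! = 1/2  (running 1/4)
⟨..|..⟩ = √(8/7)·(1/4) = +0.267261

+√(1/14) ≈ +0.267261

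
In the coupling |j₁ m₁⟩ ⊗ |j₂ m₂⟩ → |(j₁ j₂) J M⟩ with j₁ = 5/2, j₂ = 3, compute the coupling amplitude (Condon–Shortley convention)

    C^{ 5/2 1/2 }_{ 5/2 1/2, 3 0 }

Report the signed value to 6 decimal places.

triangle: 3!×2!×3!/9! = 72/362880
(j±m)!: 3!×2!×3!×3!×3!×2! = 5184
prefactor² = (2J+1)×Δ×N² = 216/35
  k=0: +1/(0!×3!×2!×3!×0!×0!) = 1/72
  k=1: −1/(1!×2!×1!×2!×1!×1!) = -1/4
  k=2: +1/(2!×1!×0!×1!×2!×2!) = 1/8
Σ = -1/9  ⇒  CG² = 216/35×(-1/9)² = 8/105
CG = −√(8/105) = -0.276026

−√(8/105) ≈ -0.276026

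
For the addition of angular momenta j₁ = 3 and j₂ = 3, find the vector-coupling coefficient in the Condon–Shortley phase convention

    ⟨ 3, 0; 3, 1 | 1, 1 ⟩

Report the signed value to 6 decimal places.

-0.462910

j₁+j₂−J=5  J+j₁−j₂=1  J−j₁+j₂=1  j₁+j₂+J+1=8
(j₁±m₁, j₂±m₂, J±M) = (3,3,4,2,2,0)
P² = 216/7
sum k=3..3:
  [3] −1/12 = -1/12
S = -1/12
C² = P²·S² = 3/14 ; C = -0.462910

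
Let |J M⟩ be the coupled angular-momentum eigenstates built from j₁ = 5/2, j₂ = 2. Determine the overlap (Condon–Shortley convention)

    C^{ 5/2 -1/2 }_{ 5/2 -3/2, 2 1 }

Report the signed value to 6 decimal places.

+0.414039  (= +√(6/35))

j₁+j₂−J=2  J+j₁−j₂=3  J−j₁+j₂=2  j₁+j₂+J+1=8
(j₁±m₁, j₂±m₂, J±M) = (1,4,3,1,2,3)
P² = 216/35
sum k=1..2:
  [1] −1/12 = -1/12
  [2] +1/4 = 1/4
S = 1/6
C² = P²·S² = 6/35 ; C = +0.414039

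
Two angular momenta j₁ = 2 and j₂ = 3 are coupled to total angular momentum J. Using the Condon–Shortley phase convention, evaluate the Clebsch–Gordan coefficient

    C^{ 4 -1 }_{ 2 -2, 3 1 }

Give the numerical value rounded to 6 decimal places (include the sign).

-0.534522  (= −√(2/7))

triangle: 1!*3!*5!/10! = 720/3628800
(j±m)!: 0!*4!*4!*2!*3!*5! = 829440
prefactor² = (2J+1)*Δ*N² = 10368/7
  k=1: −1/(1!*0!*3!*3!*0!*2!) = -1/72
Σ = -1/72  ⇒  CG² = 10368/7*(-1/72)² = 2/7
CG = −√(2/7) = -0.534522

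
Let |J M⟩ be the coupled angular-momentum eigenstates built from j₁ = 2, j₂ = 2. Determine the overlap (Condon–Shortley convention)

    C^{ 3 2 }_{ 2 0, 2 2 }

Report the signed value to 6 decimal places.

-0.707107  (= −√(1/2))

√[7·1!3!3!/8! · 2!2!4!0!5!1!] = √(72)
  +(−1)^1/∏(1,0,1,3,2,0)! = -1/12  (running -1/12)
⟨..|..⟩ = √(72)·(-1/12) = -0.707107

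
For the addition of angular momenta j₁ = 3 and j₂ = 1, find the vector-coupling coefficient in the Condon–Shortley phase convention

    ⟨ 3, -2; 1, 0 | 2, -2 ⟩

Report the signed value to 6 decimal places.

-0.487950  (= −√(5/21))

√[5·2!4!0!/7! · 1!5!1!1!0!4!] = √(960/7)
  +(−1)^1/∏(1,1,4,0,0,0)! = -1/24  (running -1/24)
⟨..|..⟩ = √(960/7)·(-1/24) = -0.487950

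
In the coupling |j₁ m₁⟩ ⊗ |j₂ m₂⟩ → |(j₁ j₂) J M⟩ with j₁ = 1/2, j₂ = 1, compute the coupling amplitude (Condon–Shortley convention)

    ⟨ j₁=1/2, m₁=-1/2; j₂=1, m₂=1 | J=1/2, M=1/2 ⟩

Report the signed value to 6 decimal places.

triangle: 1!*0!*1!/3! = 1/6
(j±m)!: 0!*1!*2!*0!*1!*0! = 2
prefactor² = (2J+1)*Δ*N² = 2/3
  k=1: −1/(1!*0!*0!*1!*0!*0!) = -1
Σ = -1  ⇒  CG² = 2/3*(-1)² = 2/3
CG = −√(2/3) = -0.816497

-0.816497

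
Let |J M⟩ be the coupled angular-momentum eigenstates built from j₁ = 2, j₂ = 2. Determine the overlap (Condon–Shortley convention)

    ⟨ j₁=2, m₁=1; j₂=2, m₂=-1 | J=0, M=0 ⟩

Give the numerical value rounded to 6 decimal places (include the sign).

j₁+j₂−J=4  J+j₁−j₂=0  J−j₁+j₂=0  j₁+j₂+J+1=5
(j₁±m₁, j₂±m₂, J±M) = (3,1,1,3,0,0)
P² = 36/5
sum k=1..1:
  [1] −1/6 = -1/6
S = -1/6
C² = P²·S² = 1/5 ; C = -0.447214

-0.447214  (= −√(1/5))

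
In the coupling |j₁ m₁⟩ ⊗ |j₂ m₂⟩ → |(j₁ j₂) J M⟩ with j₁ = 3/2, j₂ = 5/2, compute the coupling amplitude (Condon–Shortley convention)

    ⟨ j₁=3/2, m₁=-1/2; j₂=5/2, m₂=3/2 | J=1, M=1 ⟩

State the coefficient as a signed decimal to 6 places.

j₁+j₂−J=3  J+j₁−j₂=0  J−j₁+j₂=2  j₁+j₂+J+1=6
(j₁±m₁, j₂±m₂, J±M) = (1,2,4,1,2,0)
P² = 24/5
sum k=2..2:
  [2] +1/4 = 1/4
S = 1/4
C² = P²·S² = 3/10 ; C = +0.547723

+0.547723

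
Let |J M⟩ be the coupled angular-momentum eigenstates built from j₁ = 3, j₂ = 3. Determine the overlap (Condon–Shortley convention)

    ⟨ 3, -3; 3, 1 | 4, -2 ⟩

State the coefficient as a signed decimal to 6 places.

j₁+j₂−J=2  J+j₁−j₂=4  J−j₁+j₂=4  j₁+j₂+J+1=11
(j₁±m₁, j₂±m₂, J±M) = (0,6,4,2,2,6)
P² = 995328/77
sum k=2..2:
  [2] +1/192 = 1/192
S = 1/192
C² = P²·S² = 27/77 ; C = +0.592157

+0.592157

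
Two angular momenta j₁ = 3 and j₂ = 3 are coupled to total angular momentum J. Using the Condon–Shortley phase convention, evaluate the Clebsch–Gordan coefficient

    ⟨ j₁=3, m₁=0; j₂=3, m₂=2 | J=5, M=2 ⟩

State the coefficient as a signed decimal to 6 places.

triangle: 1!×5!×5!/12! = 14400/479001600
(j±m)!: 3!×3!×5!×1!×7!×3! = 130636800
prefactor² = (2J+1)×Δ×N² = 43200
  k=0: +1/(0!×1!×3!×5!×2!×0!) = 1/1440
  k=1: −1/(1!×0!×2!×4!×3!×1!) = -1/288
Σ = -1/360  ⇒  CG² = 43200×(-1/360)² = 1/3
CG = −√(1/3) = -0.577350

−√(1/3) ≈ -0.577350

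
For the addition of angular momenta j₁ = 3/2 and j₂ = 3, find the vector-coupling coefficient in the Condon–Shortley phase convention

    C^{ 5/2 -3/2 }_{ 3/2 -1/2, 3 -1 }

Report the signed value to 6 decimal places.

√[6·2!1!4!/8! · 1!2!2!4!1!4!] = √(576/35)
  +(−1)^1/∏(1,1,1,1,0,3)! = -1/6  (running -1/6)
  +(−1)^2/∏(2,0,0,0,1,4)! = 1/48  (running -7/48)
⟨..|..⟩ = √(576/35)·(-7/48) = -0.591608

-0.591608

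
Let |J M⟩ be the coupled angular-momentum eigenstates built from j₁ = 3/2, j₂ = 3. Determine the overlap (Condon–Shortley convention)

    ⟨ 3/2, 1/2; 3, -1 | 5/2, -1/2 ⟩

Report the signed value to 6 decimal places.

−√(1/70) = -0.119523

j₁+j₂−J=2  J+j₁−j₂=1  J−j₁+j₂=4  j₁+j₂+J+1=8
(j₁±m₁, j₂±m₂, J±M) = (2,1,2,4,2,3)
P² = 288/35
sum k=0..1:
  [0] +1/8 = 1/8
  [1] −1/6 = -1/6
S = -1/24
C² = P²·S² = 1/70 ; C = -0.119523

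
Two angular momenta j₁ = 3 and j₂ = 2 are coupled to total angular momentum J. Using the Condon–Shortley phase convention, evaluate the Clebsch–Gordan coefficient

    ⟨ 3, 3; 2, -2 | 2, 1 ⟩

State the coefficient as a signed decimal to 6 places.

+√(5/14) ≈ +0.597614

triangle: 3!*3!*1!/8! = 36/40320
(j±m)!: 6!*0!*0!*4!*3!*1! = 103680
prefactor² = (2J+1)*Δ*N² = 3240/7
  k=0: +1/(0!*3!*0!*0!*3!*1!) = 1/36
Σ = 1/36  ⇒  CG² = 3240/7*1/36² = 5/14
CG = +√(5/14) = +0.597614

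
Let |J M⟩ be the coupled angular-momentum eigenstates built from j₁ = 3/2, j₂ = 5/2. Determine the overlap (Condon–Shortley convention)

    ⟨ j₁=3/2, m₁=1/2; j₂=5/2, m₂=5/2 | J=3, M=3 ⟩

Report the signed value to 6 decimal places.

−√(5/8) ≈ -0.790569

j₁+j₂−J=1  J+j₁−j₂=2  J−j₁+j₂=4  j₁+j₂+J+1=8
(j₁±m₁, j₂±m₂, J±M) = (2,1,5,0,6,0)
P² = 1440
sum k=1..1:
  [1] −1/48 = -1/48
S = -1/48
C² = P²·S² = 5/8 ; C = -0.790569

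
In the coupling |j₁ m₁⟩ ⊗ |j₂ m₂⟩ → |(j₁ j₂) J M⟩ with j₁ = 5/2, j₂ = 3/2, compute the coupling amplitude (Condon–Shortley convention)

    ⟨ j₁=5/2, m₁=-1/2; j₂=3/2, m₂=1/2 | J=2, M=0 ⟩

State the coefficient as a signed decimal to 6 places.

−√(1/14) = -0.267261

triangle: 2!*3!*1!/7! = 12/5040
(j±m)!: 2!*3!*2!*1!*2!*2! = 96
prefactor² = (2J+1)*Δ*N² = 8/7
  k=1: −1/(1!*1!*2!*1!*1!*0!) = -1/2
  k=2: +1/(2!*0!*1!*0!*2!*1!) = 1/4
Σ = -1/4  ⇒  CG² = 8/7*(-1/4)² = 1/14
CG = −√(1/14) = -0.267261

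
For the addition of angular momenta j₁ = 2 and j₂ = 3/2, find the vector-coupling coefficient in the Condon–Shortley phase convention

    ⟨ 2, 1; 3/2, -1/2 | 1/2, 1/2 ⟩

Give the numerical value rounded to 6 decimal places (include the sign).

j₁+j₂−J=3  J+j₁−j₂=1  J−j₁+j₂=0  j₁+j₂+J+1=5
(j₁±m₁, j₂±m₂, J±M) = (3,1,1,2,1,0)
P² = 6/5
sum k=1..1:
  [1] −1/2 = -1/2
S = -1/2
C² = P²·S² = 3/10 ; C = -0.547723

−√(3/10) = -0.547723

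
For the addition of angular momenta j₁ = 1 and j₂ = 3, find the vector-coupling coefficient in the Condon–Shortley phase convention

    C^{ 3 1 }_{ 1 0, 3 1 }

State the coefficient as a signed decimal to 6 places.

-0.288675  (= −√(1/12))

√[7·1!1!5!/8! · 1!1!4!2!4!2!] = √(48)
  +(−1)^0/∏(0,1,1,4,0,1)! = 1/24  (running 1/24)
  +(−1)^1/∏(1,0,0,3,1,2)! = -1/12  (running -1/24)
⟨..|..⟩ = √(48)·(-1/24) = -0.288675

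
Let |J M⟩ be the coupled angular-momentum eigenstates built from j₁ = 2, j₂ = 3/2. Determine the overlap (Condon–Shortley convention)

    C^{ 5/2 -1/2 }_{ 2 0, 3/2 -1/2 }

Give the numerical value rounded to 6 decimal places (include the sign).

j₁+j₂−J=1  J+j₁−j₂=3  J−j₁+j₂=2  j₁+j₂+J+1=7
(j₁±m₁, j₂±m₂, J±M) = (2,2,1,2,2,3)
P² = 48/35
sum k=0..1:
  [0] +1/2 = 1/2
  [1] −1/4 = -1/4
S = 1/4
C² = P²·S² = 3/35 ; C = +0.292770

+0.292770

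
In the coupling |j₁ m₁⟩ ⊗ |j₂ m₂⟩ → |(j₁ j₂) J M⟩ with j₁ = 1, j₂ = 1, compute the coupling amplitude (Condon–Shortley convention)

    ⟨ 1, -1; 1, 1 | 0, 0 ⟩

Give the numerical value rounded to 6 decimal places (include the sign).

+√(1/3) = +0.577350

j₁+j₂−J=2  J+j₁−j₂=0  J−j₁+j₂=0  j₁+j₂+J+1=3
(j₁±m₁, j₂±m₂, J±M) = (0,2,2,0,0,0)
P² = 4/3
sum k=2..2:
  [2] +1/2 = 1/2
S = 1/2
C² = P²·S² = 1/3 ; C = +0.577350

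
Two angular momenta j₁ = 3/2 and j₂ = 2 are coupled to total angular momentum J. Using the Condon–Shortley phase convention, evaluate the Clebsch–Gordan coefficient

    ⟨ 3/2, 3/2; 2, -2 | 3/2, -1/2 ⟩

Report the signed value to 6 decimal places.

√[4·2!1!2!/6! · 3!0!0!4!1!2!] = √(32/5)
  +(−1)^0/∏(0,2,0,0,1,2)! = 1/4  (running 1/4)
⟨..|..⟩ = √(32/5)·(1/4) = +0.632456

+0.632456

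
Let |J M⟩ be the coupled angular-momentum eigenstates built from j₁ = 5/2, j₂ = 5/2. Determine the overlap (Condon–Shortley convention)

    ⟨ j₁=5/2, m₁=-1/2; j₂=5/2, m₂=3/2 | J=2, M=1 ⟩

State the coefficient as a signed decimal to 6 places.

+0.377964

j₁+j₂−J=3  J+j₁−j₂=2  J−j₁+j₂=2  j₁+j₂+J+1=8
(j₁±m₁, j₂±m₂, J±M) = (2,3,4,1,3,1)
P² = 36/7
sum k=2..3:
  [2] +1/4 = 1/4
  [3] −1/12 = -1/12
S = 1/6
C² = P²·S² = 1/7 ; C = +0.377964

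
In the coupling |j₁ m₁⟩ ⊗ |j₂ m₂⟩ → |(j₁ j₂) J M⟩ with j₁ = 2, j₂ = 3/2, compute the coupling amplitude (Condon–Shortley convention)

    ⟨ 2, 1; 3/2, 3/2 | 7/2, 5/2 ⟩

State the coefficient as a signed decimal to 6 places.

+0.755929

j₁+j₂−J=0  J+j₁−j₂=4  J−j₁+j₂=3  j₁+j₂+J+1=8
(j₁±m₁, j₂±m₂, J±M) = (3,1,3,0,6,1)
P² = 5184/7
sum k=0..0:
  [0] +1/36 = 1/36
S = 1/36
C² = P²·S² = 4/7 ; C = +0.755929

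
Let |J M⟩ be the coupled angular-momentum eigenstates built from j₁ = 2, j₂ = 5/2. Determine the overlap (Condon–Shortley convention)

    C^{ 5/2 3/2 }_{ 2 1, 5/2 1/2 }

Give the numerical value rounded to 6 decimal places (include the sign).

j₁+j₂−J=2  J+j₁−j₂=2  J−j₁+j₂=3  j₁+j₂+J+1=8
(j₁±m₁, j₂±m₂, J±M) = (3,1,3,2,4,1)
P² = 216/35
sum k=0..1:
  [0] +1/12 = 1/12
  [1] −1/4 = -1/4
S = -1/6
C² = P²·S² = 6/35 ; C = -0.414039

-0.414039  (= −√(6/35))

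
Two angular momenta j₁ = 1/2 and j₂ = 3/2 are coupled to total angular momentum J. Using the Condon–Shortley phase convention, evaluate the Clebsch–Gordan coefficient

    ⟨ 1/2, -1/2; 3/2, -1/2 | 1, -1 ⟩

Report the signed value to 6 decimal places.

√[3·1!0!2!/4! · 0!1!1!2!0!2!] = √(1)
  +(−1)^1/∏(1,0,0,0,0,2)! = -1/2  (running -1/2)
⟨..|..⟩ = √(1)·(-1/2) = -0.500000

−√(1/4) = -0.500000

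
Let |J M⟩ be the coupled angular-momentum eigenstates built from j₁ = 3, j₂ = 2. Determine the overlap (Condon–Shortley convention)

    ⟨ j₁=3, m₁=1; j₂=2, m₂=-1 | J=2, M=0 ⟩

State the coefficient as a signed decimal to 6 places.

triangle: 3!×3!×1!/8! = 36/40320
(j±m)!: 4!×2!×1!×3!×2!×2! = 1152
prefactor² = (2J+1)×Δ×N² = 36/7
  k=0: +1/(0!×3!×2!×1!×1!×0!) = 1/12
  k=1: −1/(1!×2!×1!×0!×2!×1!) = -1/4
Σ = -1/6  ⇒  CG² = 36/7×(-1/6)² = 1/7
CG = −√(1/7) = -0.377964

-0.377964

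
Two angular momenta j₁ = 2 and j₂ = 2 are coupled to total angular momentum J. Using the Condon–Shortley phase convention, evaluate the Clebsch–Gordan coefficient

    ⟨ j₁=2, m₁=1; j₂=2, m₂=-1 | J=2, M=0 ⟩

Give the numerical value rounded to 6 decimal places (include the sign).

triangle: 2!*2!*2!/7! = 8/5040
(j±m)!: 3!*1!*1!*3!*2!*2! = 144
prefactor² = (2J+1)*Δ*N² = 8/7
  k=0: +1/(0!*2!*1!*1!*1!*1!) = 1/2
  k=1: −1/(1!*1!*0!*0!*2!*2!) = -1/4
Σ = 1/4  ⇒  CG² = 8/7*1/4² = 1/14
CG = +√(1/14) = +0.267261

+0.267261  (= +√(1/14))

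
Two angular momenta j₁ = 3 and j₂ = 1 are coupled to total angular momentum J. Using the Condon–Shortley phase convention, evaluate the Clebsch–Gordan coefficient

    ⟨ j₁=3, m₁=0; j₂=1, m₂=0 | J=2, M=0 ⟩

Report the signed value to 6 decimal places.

triangle: 2!·4!·0!/7! = 48/5040
(j±m)!: 3!·3!·1!·1!·2!·2! = 144
prefactor² = (2J+1)·Δ·N² = 48/7
  k=1: −1/(1!·1!·2!·0!·2!·0!) = -1/4
Σ = -1/4  ⇒  CG² = 48/7·(-1/4)² = 3/7
CG = −√(3/7) = -0.654654

-0.654654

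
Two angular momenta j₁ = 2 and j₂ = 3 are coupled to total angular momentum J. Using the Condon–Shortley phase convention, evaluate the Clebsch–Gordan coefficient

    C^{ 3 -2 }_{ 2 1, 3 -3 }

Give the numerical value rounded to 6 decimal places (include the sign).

+0.645497  (= +√(5/12))

j₁+j₂−J=2  J+j₁−j₂=2  J−j₁+j₂=4  j₁+j₂+J+1=9
(j₁±m₁, j₂±m₂, J±M) = (3,1,0,6,1,5)
P² = 960
sum k=0..0:
  [0] +1/48 = 1/48
S = 1/48
C² = P²·S² = 5/12 ; C = +0.645497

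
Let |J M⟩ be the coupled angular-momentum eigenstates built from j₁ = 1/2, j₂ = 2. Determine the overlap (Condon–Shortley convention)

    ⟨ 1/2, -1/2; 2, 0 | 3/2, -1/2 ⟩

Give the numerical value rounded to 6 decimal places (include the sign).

j₁+j₂−J=1  J+j₁−j₂=0  J−j₁+j₂=3  j₁+j₂+J+1=5
(j₁±m₁, j₂±m₂, J±M) = (0,1,2,2,1,2)
P² = 8/5
sum k=1..1:
  [1] −1/2 = -1/2
S = -1/2
C² = P²·S² = 2/5 ; C = -0.632456

−√(2/5) ≈ -0.632456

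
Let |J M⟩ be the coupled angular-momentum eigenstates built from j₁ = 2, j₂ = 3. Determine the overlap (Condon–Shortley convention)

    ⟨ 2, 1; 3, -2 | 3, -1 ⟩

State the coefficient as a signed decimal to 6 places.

triangle: 2!·2!·4!/9! = 96/362880
(j±m)!: 3!·1!·1!·5!·2!·4! = 34560
prefactor² = (2J+1)·Δ·N² = 64
  k=0: +1/(0!·2!·1!·1!·1!·3!) = 1/12
  k=1: −1/(1!·1!·0!·0!·2!·4!) = -1/48
Σ = 1/16  ⇒  CG² = 64·1/16² = 1/4
CG = +√(1/4) = +0.500000

+√(1/4) ≈ +0.500000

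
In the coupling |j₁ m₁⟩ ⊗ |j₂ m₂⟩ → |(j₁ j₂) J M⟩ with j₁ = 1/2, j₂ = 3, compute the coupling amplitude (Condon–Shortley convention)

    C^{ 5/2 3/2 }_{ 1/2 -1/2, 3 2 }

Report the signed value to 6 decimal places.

√[6·1!0!5!/7! · 0!1!5!1!4!1!] = √(2880/7)
  +(−1)^1/∏(1,0,0,4,0,1)! = -1/24  (running -1/24)
⟨..|..⟩ = √(2880/7)·(-1/24) = -0.845154

−√(5/7) ≈ -0.845154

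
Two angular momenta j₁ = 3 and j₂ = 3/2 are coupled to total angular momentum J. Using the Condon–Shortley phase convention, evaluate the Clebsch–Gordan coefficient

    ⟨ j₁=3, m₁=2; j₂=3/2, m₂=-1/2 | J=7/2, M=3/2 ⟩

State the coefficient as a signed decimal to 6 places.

√[8·1!5!2!/9! · 5!1!1!2!5!2!] = √(6400/21)
  +(−1)^0/∏(0,1,1,1,4,1)! = 1/24  (running 1/24)
  +(−1)^1/∏(1,0,0,0,5,2)! = -1/240  (running 3/80)
⟨..|..⟩ = √(6400/21)·(3/80) = +0.654654

+0.654654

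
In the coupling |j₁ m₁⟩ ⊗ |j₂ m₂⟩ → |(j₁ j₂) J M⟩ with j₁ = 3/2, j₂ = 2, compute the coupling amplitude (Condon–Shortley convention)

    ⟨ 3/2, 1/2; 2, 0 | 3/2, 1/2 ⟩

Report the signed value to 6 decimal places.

-0.447214  (= −√(1/5))

triangle: 2!·1!·2!/6! = 4/720
(j±m)!: 2!·1!·2!·2!·2!·1! = 16
prefactor² = (2J+1)·Δ·N² = 16/45
  k=0: +1/(0!·2!·1!·2!·0!·0!) = 1/4
  k=1: −1/(1!·1!·0!·1!·1!·1!) = -1
Σ = -3/4  ⇒  CG² = 16/45·(-3/4)² = 1/5
CG = −√(1/5) = -0.447214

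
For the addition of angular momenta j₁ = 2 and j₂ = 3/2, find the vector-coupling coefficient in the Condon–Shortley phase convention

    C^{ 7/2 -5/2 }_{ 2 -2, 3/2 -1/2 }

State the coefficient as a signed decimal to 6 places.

+0.654654  (= +√(3/7))

j₁+j₂−J=0  J+j₁−j₂=4  J−j₁+j₂=3  j₁+j₂+J+1=8
(j₁±m₁, j₂±m₂, J±M) = (0,4,1,2,1,6)
P² = 6912/7
sum k=0..0:
  [0] +1/48 = 1/48
S = 1/48
C² = P²·S² = 3/7 ; C = +0.654654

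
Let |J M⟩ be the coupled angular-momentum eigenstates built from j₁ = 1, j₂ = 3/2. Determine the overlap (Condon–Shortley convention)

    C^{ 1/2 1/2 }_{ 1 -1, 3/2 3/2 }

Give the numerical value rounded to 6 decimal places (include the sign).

√[2·2!0!1!/4! · 0!2!3!0!1!0!] = √(2)
  +(−1)^2/∏(2,0,0,1,0,0)! = 1/2  (running 1/2)
⟨..|..⟩ = √(2)·(1/2) = +0.707107

+0.707107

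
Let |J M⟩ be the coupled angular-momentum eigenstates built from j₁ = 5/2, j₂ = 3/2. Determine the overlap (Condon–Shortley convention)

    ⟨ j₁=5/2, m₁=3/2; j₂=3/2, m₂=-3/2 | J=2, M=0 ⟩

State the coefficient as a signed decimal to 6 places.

+√(3/7) ≈ +0.654654

j₁+j₂−J=2  J+j₁−j₂=3  J−j₁+j₂=1  j₁+j₂+J+1=7
(j₁±m₁, j₂±m₂, J±M) = (4,1,0,3,2,2)
P² = 48/7
sum k=0..0:
  [0] +1/4 = 1/4
S = 1/4
C² = P²·S² = 3/7 ; C = +0.654654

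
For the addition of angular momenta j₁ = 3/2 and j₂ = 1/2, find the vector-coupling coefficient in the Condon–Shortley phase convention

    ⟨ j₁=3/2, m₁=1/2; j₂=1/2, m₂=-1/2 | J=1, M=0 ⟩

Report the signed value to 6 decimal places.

triangle: 1!×2!×0!/4! = 2/24
(j±m)!: 2!×1!×0!×1!×1!×1! = 2
prefactor² = (2J+1)×Δ×N² = 1/2
  k=0: +1/(0!×1!×1!×0!×1!×0!) = 1
Σ = 1  ⇒  CG² = 1/2×1² = 1/2
CG = +√(1/2) = +0.707107

+√(1/2) ≈ +0.707107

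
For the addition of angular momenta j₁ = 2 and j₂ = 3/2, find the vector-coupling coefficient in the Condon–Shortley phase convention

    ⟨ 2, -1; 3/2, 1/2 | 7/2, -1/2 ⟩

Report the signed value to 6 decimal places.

+0.585540  (= +√(12/35))

j₁+j₂−J=0  J+j₁−j₂=4  J−j₁+j₂=3  j₁+j₂+J+1=8
(j₁±m₁, j₂±m₂, J±M) = (1,3,2,1,3,4)
P² = 1728/35
sum k=0..0:
  [0] +1/12 = 1/12
S = 1/12
C² = P²·S² = 12/35 ; C = +0.585540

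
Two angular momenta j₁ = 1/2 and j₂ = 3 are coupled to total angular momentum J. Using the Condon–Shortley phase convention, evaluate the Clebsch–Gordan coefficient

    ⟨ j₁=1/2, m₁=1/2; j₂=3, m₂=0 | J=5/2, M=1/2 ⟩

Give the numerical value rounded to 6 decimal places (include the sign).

√[6·1!0!5!/7! · 1!0!3!3!3!2!] = √(432/7)
  +(−1)^0/∏(0,1,0,3,0,2)! = 1/12  (running 1/12)
⟨..|..⟩ = √(432/7)·(1/12) = +0.654654

+√(3/7) = +0.654654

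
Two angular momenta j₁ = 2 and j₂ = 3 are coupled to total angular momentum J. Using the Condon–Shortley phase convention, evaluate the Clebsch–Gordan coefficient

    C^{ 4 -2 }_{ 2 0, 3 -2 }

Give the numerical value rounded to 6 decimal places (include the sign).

√[9·1!3!5!/10! · 2!2!1!5!2!6!] = √(8640/7)
  +(−1)^0/∏(0,1,2,1,1,4)! = 1/48  (running 1/48)
  +(−1)^1/∏(1,0,1,0,2,5)! = -1/240  (running 1/60)
⟨..|..⟩ = √(8640/7)·(1/60) = +0.585540

+√(12/35) = +0.585540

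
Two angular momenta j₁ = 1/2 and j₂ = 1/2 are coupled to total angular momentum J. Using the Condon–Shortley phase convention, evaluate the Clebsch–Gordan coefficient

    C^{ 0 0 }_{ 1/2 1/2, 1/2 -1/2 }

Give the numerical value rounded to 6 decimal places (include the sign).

+√(1/2) = +0.707107

triangle: 1!·0!·0!/2! = 1/2
(j±m)!: 1!·0!·0!·1!·0!·0! = 1
prefactor² = (2J+1)·Δ·N² = 1/2
  k=0: +1/(0!·1!·0!·0!·0!·0!) = 1
Σ = 1  ⇒  CG² = 1/2·1² = 1/2
CG = +√(1/2) = +0.707107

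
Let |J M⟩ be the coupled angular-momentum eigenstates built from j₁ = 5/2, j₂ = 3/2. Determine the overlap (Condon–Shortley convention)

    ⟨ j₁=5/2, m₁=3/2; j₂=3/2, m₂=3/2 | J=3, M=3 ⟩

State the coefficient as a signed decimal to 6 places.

j₁+j₂−J=1  J+j₁−j₂=4  J−j₁+j₂=2  j₁+j₂+J+1=8
(j₁±m₁, j₂±m₂, J±M) = (4,1,3,0,6,0)
P² = 864
sum k=1..1:
  [1] −1/48 = -1/48
S = -1/48
C² = P²·S² = 3/8 ; C = -0.612372

-0.612372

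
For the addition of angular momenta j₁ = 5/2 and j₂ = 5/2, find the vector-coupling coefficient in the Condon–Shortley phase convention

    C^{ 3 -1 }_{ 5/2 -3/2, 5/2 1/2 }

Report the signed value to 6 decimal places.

+0.182574  (= +√(1/30))

√[7·2!3!3!/9! · 1!4!3!2!2!4!] = √(96/5)
  +(−1)^1/∏(1,1,3,2,0,1)! = -1/12  (running -1/12)
  +(−1)^2/∏(2,0,2,1,1,2)! = 1/8  (running 1/24)
⟨..|..⟩ = √(96/5)·(1/24) = +0.182574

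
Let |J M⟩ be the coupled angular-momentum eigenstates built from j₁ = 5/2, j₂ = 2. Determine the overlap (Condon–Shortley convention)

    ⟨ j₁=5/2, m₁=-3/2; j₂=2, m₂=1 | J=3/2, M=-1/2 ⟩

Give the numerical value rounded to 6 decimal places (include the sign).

+√(2/105) = +0.138013

j₁+j₂−J=3  J+j₁−j₂=2  J−j₁+j₂=1  j₁+j₂+J+1=7
(j₁±m₁, j₂±m₂, J±M) = (1,4,3,1,1,2)
P² = 96/35
sum k=2..3:
  [2] +1/4 = 1/4
  [3] −1/6 = -1/6
S = 1/12
C² = P²·S² = 2/105 ; C = +0.138013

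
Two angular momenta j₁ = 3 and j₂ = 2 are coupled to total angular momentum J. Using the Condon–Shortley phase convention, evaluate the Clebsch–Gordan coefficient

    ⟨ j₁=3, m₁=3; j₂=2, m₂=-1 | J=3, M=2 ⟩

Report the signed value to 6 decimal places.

triangle: 2!×4!×2!/9! = 96/362880
(j±m)!: 6!×0!×1!×3!×5!×1! = 518400
prefactor² = (2J+1)×Δ×N² = 960
  k=0: +1/(0!×2!×0!×1!×4!×1!) = 1/48
Σ = 1/48  ⇒  CG² = 960×1/48² = 5/12
CG = +√(5/12) = +0.645497

+0.645497  (= +√(5/12))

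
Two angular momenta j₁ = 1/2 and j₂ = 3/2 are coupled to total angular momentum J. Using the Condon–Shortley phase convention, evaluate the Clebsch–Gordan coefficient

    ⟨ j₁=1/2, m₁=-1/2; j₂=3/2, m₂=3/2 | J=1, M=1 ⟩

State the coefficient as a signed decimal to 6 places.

−√(3/4) ≈ -0.866025

j₁+j₂−J=1  J+j₁−j₂=0  J−j₁+j₂=2  j₁+j₂+J+1=4
(j₁±m₁, j₂±m₂, J±M) = (0,1,3,0,2,0)
P² = 3
sum k=1..1:
  [1] −1/2 = -1/2
S = -1/2
C² = P²·S² = 3/4 ; C = -0.866025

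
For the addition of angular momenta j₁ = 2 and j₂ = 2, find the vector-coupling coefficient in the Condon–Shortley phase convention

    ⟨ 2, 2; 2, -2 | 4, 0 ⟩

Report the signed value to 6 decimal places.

+0.119523

√[9·0!4!4!/9! · 4!0!0!4!4!4!] = √(165888/35)
  +(−1)^0/∏(0,0,0,0,4,4)! = 1/576  (running 1/576)
⟨..|..⟩ = √(165888/35)·(1/576) = +0.119523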